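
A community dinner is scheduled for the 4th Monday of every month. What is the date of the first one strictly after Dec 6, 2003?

Dec 2003 starts on a Monday; its first Monday is the 1st, so the 4th Monday is the 22nd — Dec 22, 2003.
Dec 22, 2003 is after Dec 6, 2003, so that is the next one.

Dec 22, 2003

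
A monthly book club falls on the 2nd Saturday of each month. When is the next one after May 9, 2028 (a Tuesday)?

May 13, 2028

May 2028 starts on a Monday; its first Saturday is the 6th, so the 2nd Saturday is the 13th — May 13, 2028.
May 13, 2028 is after May 9, 2028, so that is the next one.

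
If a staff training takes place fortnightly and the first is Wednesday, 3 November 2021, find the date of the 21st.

10 August 2022

The 21st occurrence is 20 intervals after the first: 20 × 14 = 280 days after 3 November 2021.
November has 30 days — 27 days to the end of November leaves 253.
December has 31 days (222 left).
January has 31 days (191 left).
February has 28 days (163 left).
March has 31 days (132 left).
April has 30 days (102 left).
May has 31 days (71 left).
June has 30 days (41 left).
July has 31 days (10 left).
10 days into August → 10 August 2022.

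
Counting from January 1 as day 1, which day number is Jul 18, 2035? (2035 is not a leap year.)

Days in months before Jul: 31 + 28 + 31 + 30 + 31 + 30 = 181.
Plus 18 days into Jul → day 199.

199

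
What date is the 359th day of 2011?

25 December 2011

January has 31 days (359 − 31 = 328 remain).
February has 28 days (328 − 28 = 300 remain).
March has 31 days (300 − 31 = 269 remain).
April has 30 days (269 − 30 = 239 remain).
May has 31 days (239 − 31 = 208 remain).
June has 30 days (208 − 30 = 178 remain).
July has 31 days (178 − 31 = 147 remain).
August has 31 days (147 − 31 = 116 remain).
September has 30 days (116 − 30 = 86 remain).
October has 31 days (86 − 31 = 55 remain).
November has 30 days (55 − 30 = 25 remain).
25 into December → December 25.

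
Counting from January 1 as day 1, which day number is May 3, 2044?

Days in months before May: 31 + 29 + 31 + 30 = 121.
Plus 3 days into May → day 124.

124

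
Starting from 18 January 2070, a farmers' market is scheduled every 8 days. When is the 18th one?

The 18th occurrence is 17 intervals after the first: 17 × 8 = 136 days after 18 January 2070.
January has 31 days — 13 days to the end of January leaves 123.
February has 28 days (95 left).
March has 31 days (64 left).
April has 30 days (34 left).
May has 31 days (3 left).
3 days into June → 3 June 2070.

3 June 2070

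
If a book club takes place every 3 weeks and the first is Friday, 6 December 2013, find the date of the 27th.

The 27th occurrence is 26 intervals after the first: 26 × 21 = 546 days after 6 December 2013.
December has 31 days — 25 days to the end of December leaves 521.
2014 has 365 days (156 left).
January has 31 days (125 left).
February has 28 days (97 left).
March has 31 days (66 left).
April has 30 days (36 left).
May has 31 days (5 left).
5 days into June → 5 June 2015.

5 June 2015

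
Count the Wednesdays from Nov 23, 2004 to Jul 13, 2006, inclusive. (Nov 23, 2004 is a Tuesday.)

Nov 23, 2004 is a Tuesday; the first Wednesday on or after it is Nov 24, 2004 (1 day later).
From Nov 24, 2004 to Jul 13, 2006: 37 + 365 + 194 = 596 days (rest of 2004, 2005, to Jul 13, 2006 in 2006).
596 ÷ 7 = 85 full weeks with remainder 1, so 85 more Wednesdays after the first → 86.

86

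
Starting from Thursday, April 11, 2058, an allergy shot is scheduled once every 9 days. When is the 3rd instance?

April 29, 2058

The 3rd occurrence is 2 intervals after the first: 2 × 9 = 18 days after April 11, 2058.
18 days later is April 29, 2058.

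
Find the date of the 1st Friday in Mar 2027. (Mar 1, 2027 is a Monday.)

Mar 2027 begins on a Monday, so the first Friday is Mar 5 (4 days later).

Mar 5, 2027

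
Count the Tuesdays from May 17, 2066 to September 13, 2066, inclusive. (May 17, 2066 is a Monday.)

May 17, 2066 is a Monday; the first Tuesday on or after it is May 18, 2066 (1 day later).
From May 18, 2066 to September 13, 2066: 13 + 30 + 31 + 31 + 13 = 118 days (rest of May, June, July, August, September).
118 ÷ 7 = 16 full weeks with remainder 6, so 16 more Tuesdays after the first → 17.

17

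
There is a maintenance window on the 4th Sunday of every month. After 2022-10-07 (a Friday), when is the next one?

2022-10-23

October 2022 starts on a Saturday; its first Sunday is the 2nd, so the 4th Sunday is the 23rd — 2022-10-23.
2022-10-23 is after 2022-10-07, so that is the next one.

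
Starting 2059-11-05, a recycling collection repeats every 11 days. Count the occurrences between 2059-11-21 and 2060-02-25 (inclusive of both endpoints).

9

Occurrences land 11·i days after 2059-11-05 for i = 0, 1, 2, …
2059-11-21 is 16 days after the start; 16 ÷ 11 = 1 remainder 5; since the remainder is 5, round up to i = 2. First occurrence in the window: #3 on 2059-11-27 (2×11 = 22 days in).
2060-02-25 is 112 days after the start; 112 ÷ 11 = 10 remainder 2. Last occurrence in the window: #11 on 2060-02-23.
Occurrences #3 through #11: 9 in total.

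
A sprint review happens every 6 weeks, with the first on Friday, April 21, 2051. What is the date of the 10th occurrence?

May 3, 2052

The 10th occurrence is 9 intervals after the first: 9 × 42 = 378 days after April 21, 2051.
April has 30 days — 9 days to the end of April leaves 369.
May has 31 days (338 left).
June has 30 days (308 left).
July has 31 days (277 left).
August has 31 days (246 left).
September has 30 days (216 left).
October has 31 days (185 left).
November has 30 days (155 left).
December has 31 days (124 left).
January has 31 days (93 left).
February has 29 days (64 left).
March has 31 days (33 left).
April has 30 days (3 left).
3 days into May → May 3, 2052.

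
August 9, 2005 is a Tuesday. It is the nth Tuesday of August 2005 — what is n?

Day 9 falls in week ⌈9/7⌉ of the month.
Days 1–7 hold the 1st Tuesday, 8–14 the 2nd, 15–21 the 3rd, 22–28 the 4th, 29–31 the 5th.
9 is in the range for the 2nd.

2nd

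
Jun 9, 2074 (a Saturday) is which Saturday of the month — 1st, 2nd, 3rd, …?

Day 9 falls in week ⌈9/7⌉ of the month.
Days 1–7 hold the 1st Saturday, 8–14 the 2nd, 15–21 the 3rd, 22–28 the 4th, 29–31 the 5th.
9 is in the range for the 2nd.

2nd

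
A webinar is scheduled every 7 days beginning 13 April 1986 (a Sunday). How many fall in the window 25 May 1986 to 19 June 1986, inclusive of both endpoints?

Occurrences land 7·i days after 13 April 1986 for i = 0, 1, 2, …
25 May 1986 is 42 days after the start; 42 ÷ 7 = 6 remainder 0. First occurrence in the window: #7 on 25 May 1986 (6×7 = 42 days in).
19 June 1986 is 67 days after the start; 67 ÷ 7 = 9 remainder 4. Last occurrence in the window: #10 on 15 June 1986.
Occurrences #7 through #10: 4 in total.

4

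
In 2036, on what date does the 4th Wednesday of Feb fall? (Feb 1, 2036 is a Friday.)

Feb 2036 begins on a Friday, so the first Wednesday is Feb 6 (5 days later).
The 4th Wednesday is 3 weeks later: 6 + 21 = 27.

Feb 27, 2036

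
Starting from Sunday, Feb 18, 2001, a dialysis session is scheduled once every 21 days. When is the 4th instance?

Apr 22, 2001

The 4th occurrence is 3 intervals after the first: 3 × 21 = 63 days after Feb 18, 2001.
Feb has 28 days — 10 days to the end of Feb leaves 53.
Mar has 31 days (22 left).
22 days into Apr → Apr 22, 2001.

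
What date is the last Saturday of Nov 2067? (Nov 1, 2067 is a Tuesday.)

Nov 2067 begins on a Tuesday, so the first Saturday is Nov 5 (4 days later).
Nov 2067 has 30 days. Adding weeks: 5, 12, 19, 26 — the last one ≤ 30 is the 26th.

Nov 26, 2067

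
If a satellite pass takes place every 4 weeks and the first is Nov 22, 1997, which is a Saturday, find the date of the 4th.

The 4th occurrence is 3 intervals after the first: 3 × 28 = 84 days after Nov 22, 1997.
Nov has 30 days — 8 days to the end of Nov leaves 76.
Dec has 31 days (45 left).
Jan has 31 days (14 left).
14 days into Feb → Feb 14, 1998.

Feb 14, 1998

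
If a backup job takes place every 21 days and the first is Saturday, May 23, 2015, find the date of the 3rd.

The 3rd occurrence is 2 intervals after the first: 2 × 21 = 42 days after May 23, 2015.
May has 31 days — 8 days to the end of May leaves 34.
Jun has 30 days (4 left).
4 days into Jul → Jul 4, 2015.

Jul 4, 2015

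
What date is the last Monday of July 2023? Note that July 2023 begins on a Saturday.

July 2023 begins on a Saturday, so the first Monday is July 3 (2 days later).
July 2023 has 31 days. Adding weeks: 3, 10, 17, 24, 31 — the last one ≤ 31 is the 31st.

July 31, 2023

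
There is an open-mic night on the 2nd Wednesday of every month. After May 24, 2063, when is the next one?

May 2063 starts on a Tuesday; its first Wednesday is the 2nd, so the 2nd Wednesday is the 9th — May 9, 2063.
That is not after May 24, 2063, so look at Jun 2063.
Jun 2063 starts on a Friday; its first Wednesday is the 6th, so the 2nd Wednesday is the 13th — Jun 13, 2063.

Jun 13, 2063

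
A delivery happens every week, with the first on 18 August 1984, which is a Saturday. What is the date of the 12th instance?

3 November 1984

The 12th occurrence is 11 intervals after the first: 11 × 7 = 77 days after 18 August 1984.
August has 31 days — 13 days to the end of August leaves 64.
September has 30 days (34 left).
October has 31 days (3 left).
3 days into November → 3 November 1984.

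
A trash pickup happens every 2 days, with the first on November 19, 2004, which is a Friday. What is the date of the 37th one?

The 37th occurrence is 36 intervals after the first: 36 × 2 = 72 days after November 19, 2004.
November has 30 days — 11 days to the end of November leaves 61.
December has 31 days (30 left).
30 days into January → January 30, 2005.

January 30, 2005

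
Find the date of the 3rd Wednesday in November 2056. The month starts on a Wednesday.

2056-11-15

November 2056 begins on a Wednesday, so the first Wednesday is November 1.
The 3rd Wednesday is 2 weeks later: 1 + 14 = 15.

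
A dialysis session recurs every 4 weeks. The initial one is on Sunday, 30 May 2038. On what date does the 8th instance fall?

12 December 2038

The 8th occurrence is 7 intervals after the first: 7 × 28 = 196 days after 30 May 2038.
May has 31 days — 1 day to the end of May leaves 195.
June has 30 days (165 left).
July has 31 days (134 left).
August has 31 days (103 left).
September has 30 days (73 left).
October has 31 days (42 left).
November has 30 days (12 left).
12 days into December → 12 December 2038.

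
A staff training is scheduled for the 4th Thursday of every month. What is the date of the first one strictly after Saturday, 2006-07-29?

2006-08-24

July 2006 starts on a Saturday; its first Thursday is the 6th, so the 4th Thursday is the 27th — 2006-07-27.
That is not after 2006-07-29, so look at August 2006.
August 2006 starts on a Tuesday; its first Thursday is the 3rd, so the 4th Thursday is the 24th — 2006-08-24.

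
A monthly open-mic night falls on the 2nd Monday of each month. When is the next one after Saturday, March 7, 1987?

March 1987 starts on a Sunday; its first Monday is the 2nd, so the 2nd Monday is the 9th — March 9, 1987.
March 9, 1987 is after March 7, 1987, so that is the next one.

March 9, 1987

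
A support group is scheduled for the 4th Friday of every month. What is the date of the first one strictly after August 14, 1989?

August 25, 1989

August 1989 starts on a Tuesday; its first Friday is the 4th, so the 4th Friday is the 25th — August 25, 1989.
August 25, 1989 is after August 14, 1989, so that is the next one.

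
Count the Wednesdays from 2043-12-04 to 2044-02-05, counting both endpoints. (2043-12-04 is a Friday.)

2043-12-04 is a Friday; the first Wednesday on or after it is 2043-12-09 (5 days later).
From 2043-12-09 to 2044-02-05: 22 + 31 + 5 = 58 days (rest of December, January, February).
58 ÷ 7 = 8 full weeks with remainder 2, so 8 more Wednesdays after the first → 9.

9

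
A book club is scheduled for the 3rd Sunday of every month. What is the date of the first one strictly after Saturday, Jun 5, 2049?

Jun 20, 2049

Jun 2049 starts on a Tuesday; its first Sunday is the 6th, so the 3rd Sunday is the 20th — Jun 20, 2049.
Jun 20, 2049 is after Jun 5, 2049, so that is the next one.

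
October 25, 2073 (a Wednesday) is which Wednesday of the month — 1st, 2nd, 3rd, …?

Day 25 falls in week ⌈25/7⌉ of the month.
Days 1–7 hold the 1st Wednesday, 8–14 the 2nd, 15–21 the 3rd, 22–28 the 4th, 29–31 the 5th.
25 is in the range for the 4th.

4th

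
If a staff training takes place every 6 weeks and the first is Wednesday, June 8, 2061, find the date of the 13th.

The 13th occurrence is 12 intervals after the first: 12 × 42 = 504 days after June 8, 2061.
June has 30 days — 22 days to the end of June leaves 482.
From end of June to end of 2061 is 184 days (298 left).
January has 31 days (267 left).
February has 28 days (239 left).
March has 31 days (208 left).
April has 30 days (178 left).
May has 31 days (147 left).
June has 30 days (117 left).
July has 31 days (86 left).
August has 31 days (55 left).
September has 30 days (25 left).
25 days into October → October 25, 2062.

October 25, 2062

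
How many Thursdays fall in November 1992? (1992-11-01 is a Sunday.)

1992-11-01 is a Sunday; the first Thursday on or after it is 1992-11-05 (4 days later).
From 1992-11-05 to 1992-11-30 is 30 − 5 = 25 days.
25 ÷ 7 = 3 full weeks with remainder 4, so 3 more Thursdays after the first → 4.

4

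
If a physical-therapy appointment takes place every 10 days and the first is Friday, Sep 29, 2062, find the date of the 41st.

The 41st occurrence is 40 intervals after the first: 40 × 10 = 400 days after Sep 29, 2062.
Sep has 30 days — 1 day to the end of Sep leaves 399.
Oct has 31 days (368 left).
Nov has 30 days (338 left).
Dec has 31 days (307 left).
Jan has 31 days (276 left).
Feb has 28 days (248 left).
Mar has 31 days (217 left).
Apr has 30 days (187 left).
May has 31 days (156 left).
Jun has 30 days (126 left).
Jul has 31 days (95 left).
Aug has 31 days (64 left).
Sep has 30 days (34 left).
Oct has 31 days (3 left).
3 days into Nov → Nov 3, 2063.

Nov 3, 2063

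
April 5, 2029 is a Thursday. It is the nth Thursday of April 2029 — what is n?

1st

Day 5 falls in week ⌈5/7⌉ of the month.
Days 1–7 hold the 1st Thursday, 8–14 the 2nd, 15–21 the 3rd, 22–28 the 4th, 29–31 the 5th.
5 is in the range for the 1st.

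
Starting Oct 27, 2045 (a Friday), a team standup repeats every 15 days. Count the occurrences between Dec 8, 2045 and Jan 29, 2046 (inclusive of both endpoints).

Occurrences land 15·i days after Oct 27, 2045 for i = 0, 1, 2, …
Dec 8, 2045 is 42 days after the start; 42 ÷ 15 = 2 remainder 12; since the remainder is 12, round up to i = 3. First occurrence in the window: #4 on Dec 11, 2045 (3×15 = 45 days in).
Jan 29, 2046 is 94 days after the start; 94 ÷ 15 = 6 remainder 4. Last occurrence in the window: #7 on Jan 25, 2046.
Occurrences #4 through #7: 4 in total.

4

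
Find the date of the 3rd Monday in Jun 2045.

Jun 2045 begins on a Thursday, so the first Monday is Jun 5 (4 days later).
The 3rd Monday is 2 weeks later: 5 + 14 = 19.

Jun 19, 2045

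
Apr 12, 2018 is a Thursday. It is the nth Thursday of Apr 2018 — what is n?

2nd

Day 12 falls in week ⌈12/7⌉ of the month.
Days 1–7 hold the 1st Thursday, 8–14 the 2nd, 15–21 the 3rd, 22–28 the 4th, 29–31 the 5th.
12 is in the range for the 2nd.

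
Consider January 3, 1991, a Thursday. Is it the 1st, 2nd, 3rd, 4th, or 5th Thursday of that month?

1st

Day 3 falls in week ⌈3/7⌉ of the month.
Days 1–7 hold the 1st Thursday, 8–14 the 2nd, 15–21 the 3rd, 22–28 the 4th, 29–31 the 5th.
3 is in the range for the 1st.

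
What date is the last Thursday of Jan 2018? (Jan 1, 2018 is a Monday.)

Jan 25, 2018

Jan 2018 begins on a Monday, so the first Thursday is Jan 4 (3 days later).
Jan 2018 has 31 days. Adding weeks: 4, 11, 18, 25 — the last one ≤ 31 is the 25th.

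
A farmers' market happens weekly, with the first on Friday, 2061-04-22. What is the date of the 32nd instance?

2061-11-25

The 32nd occurrence is 31 intervals after the first: 31 × 7 = 217 days after 2061-04-22.
April has 30 days — 8 days to the end of April leaves 209.
May has 31 days (178 left).
June has 30 days (148 left).
July has 31 days (117 left).
August has 31 days (86 left).
September has 30 days (56 left).
October has 31 days (25 left).
25 days into November → 2061-11-25.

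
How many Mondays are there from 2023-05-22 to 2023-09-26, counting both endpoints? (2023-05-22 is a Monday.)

19

2023-05-22 is a Monday; the first Monday on or after it is 2023-05-22.
From 2023-05-22 to 2023-09-26: 9 + 30 + 31 + 31 + 26 = 127 days (rest of May, June, July, August, September).
127 ÷ 7 = 18 full weeks with remainder 1, so 18 more Mondays after the first → 19.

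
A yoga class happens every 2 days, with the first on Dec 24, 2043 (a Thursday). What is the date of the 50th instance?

The 50th occurrence is 49 intervals after the first: 49 × 2 = 98 days after Dec 24, 2043.
Dec has 31 days — 7 days to the end of Dec leaves 91.
Jan has 31 days (60 left).
Feb has 29 days (31 left).
31 days into Mar → Mar 31, 2044.

Mar 31, 2044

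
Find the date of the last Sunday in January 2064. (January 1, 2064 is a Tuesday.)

January 27, 2064

January 2064 begins on a Tuesday, so the first Sunday is January 6 (5 days later).
January 2064 has 31 days. Adding weeks: 6, 13, 20, 27 — the last one ≤ 31 is the 27th.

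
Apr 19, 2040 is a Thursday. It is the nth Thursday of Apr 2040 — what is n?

Day 19 falls in week ⌈19/7⌉ of the month.
Days 1–7 hold the 1st Thursday, 8–14 the 2nd, 15–21 the 3rd, 22–28 the 4th, 29–31 the 5th.
19 is in the range for the 3rd.

3rd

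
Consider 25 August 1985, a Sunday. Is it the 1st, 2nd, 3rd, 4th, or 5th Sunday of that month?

Day 25 falls in week ⌈25/7⌉ of the month.
Days 1–7 hold the 1st Sunday, 8–14 the 2nd, 15–21 the 3rd, 22–28 the 4th, 29–31 the 5th.
25 is in the range for the 4th.

4th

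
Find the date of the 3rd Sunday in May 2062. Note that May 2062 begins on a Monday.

May 2062 begins on a Monday, so the first Sunday is May 7 (6 days later).
The 3rd Sunday is 2 weeks later: 7 + 14 = 21.

May 21, 2062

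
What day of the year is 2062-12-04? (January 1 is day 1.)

Days in months before December: 31 + 28 + 31 + 30 + 31 + 30 + 31 + 31 + 30 + 31 + 30 = 334.
Plus 4 days into December → day 338.

338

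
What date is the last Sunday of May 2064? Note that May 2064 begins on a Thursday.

May 25, 2064

May 2064 begins on a Thursday, so the first Sunday is May 4 (3 days later).
May 2064 has 31 days. Adding weeks: 4, 11, 18, 25 — the last one ≤ 31 is the 25th.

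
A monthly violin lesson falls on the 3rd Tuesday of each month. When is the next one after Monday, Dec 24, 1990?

Jan 15, 1991

Dec 1990 starts on a Saturday; its first Tuesday is the 4th, so the 3rd Tuesday is the 18th — Dec 18, 1990.
That is not after Dec 24, 1990, so look at Jan 1991.
Jan 1991 starts on a Tuesday; its first Tuesday is the 1st, so the 3rd Tuesday is the 15th — Jan 15, 1991.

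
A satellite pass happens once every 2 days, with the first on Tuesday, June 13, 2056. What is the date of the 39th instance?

The 39th occurrence is 38 intervals after the first: 38 × 2 = 76 days after June 13, 2056.
June has 30 days — 17 days to the end of June leaves 59.
July has 31 days (28 left).
28 days into August → August 28, 2056.

August 28, 2056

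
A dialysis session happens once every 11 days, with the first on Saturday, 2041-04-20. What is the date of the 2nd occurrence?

The 2nd occurrence is 1 interval after the first: 1 × 11 = 11 days after 2041-04-20.
April has 30 days — 10 days to the end of April leaves 1.
1 day into May → 2041-05-01.

2041-05-01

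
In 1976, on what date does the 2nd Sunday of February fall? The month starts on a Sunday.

February 1976 begins on a Sunday, so the first Sunday is February 1.
The 2nd Sunday is 1 weeks later: 1 + 7 = 8.

8 February 1976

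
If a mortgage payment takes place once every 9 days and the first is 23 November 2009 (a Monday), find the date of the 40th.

9 November 2010

The 40th occurrence is 39 intervals after the first: 39 × 9 = 351 days after 23 November 2009.
November has 30 days — 7 days to the end of November leaves 344.
December has 31 days (313 left).
January has 31 days (282 left).
February has 28 days (254 left).
March has 31 days (223 left).
April has 30 days (193 left).
May has 31 days (162 left).
June has 30 days (132 left).
July has 31 days (101 left).
August has 31 days (70 left).
September has 30 days (40 left).
October has 31 days (9 left).
9 days into November → 9 November 2010.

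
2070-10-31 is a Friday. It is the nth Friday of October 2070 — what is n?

Day 31 falls in week ⌈31/7⌉ of the month.
Days 1–7 hold the 1st Friday, 8–14 the 2nd, 15–21 the 3rd, 22–28 the 4th, 29–31 the 5th.
31 is in the range for the 5th.

5th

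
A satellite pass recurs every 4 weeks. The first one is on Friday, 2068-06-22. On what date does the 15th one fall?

2069-07-19

The 15th occurrence is 14 intervals after the first: 14 × 28 = 392 days after 2068-06-22.
June has 30 days — 8 days to the end of June leaves 384.
July has 31 days (353 left).
August has 31 days (322 left).
September has 30 days (292 left).
October has 31 days (261 left).
November has 30 days (231 left).
December has 31 days (200 left).
January has 31 days (169 left).
February has 28 days (141 left).
March has 31 days (110 left).
April has 30 days (80 left).
May has 31 days (49 left).
June has 30 days (19 left).
19 days into July → 2069-07-19.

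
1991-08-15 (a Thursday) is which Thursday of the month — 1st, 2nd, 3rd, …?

3rd

Day 15 falls in week ⌈15/7⌉ of the month.
Days 1–7 hold the 1st Thursday, 8–14 the 2nd, 15–21 the 3rd, 22–28 the 4th, 29–31 the 5th.
15 is in the range for the 3rd.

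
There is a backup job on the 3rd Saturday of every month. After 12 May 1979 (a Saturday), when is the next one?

May 1979 starts on a Tuesday; its first Saturday is the 5th, so the 3rd Saturday is the 19th — 19 May 1979.
19 May 1979 is after 12 May 1979, so that is the next one.

19 May 1979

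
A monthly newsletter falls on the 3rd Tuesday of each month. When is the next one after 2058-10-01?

October 2058 starts on a Tuesday; its first Tuesday is the 1st, so the 3rd Tuesday is the 15th — 2058-10-15.
2058-10-15 is after 2058-10-01, so that is the next one.

2058-10-15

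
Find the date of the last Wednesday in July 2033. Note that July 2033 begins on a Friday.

2033-07-27

July 2033 begins on a Friday, so the first Wednesday is July 6 (5 days later).
July 2033 has 31 days. Adding weeks: 6, 13, 20, 27 — the last one ≤ 31 is the 27th.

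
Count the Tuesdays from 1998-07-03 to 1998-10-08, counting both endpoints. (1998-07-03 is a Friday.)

1998-07-03 is a Friday; the first Tuesday on or after it is 1998-07-07 (4 days later).
From 1998-07-07 to 1998-10-08: 24 + 31 + 30 + 8 = 93 days (rest of July, August, September, October).
93 ÷ 7 = 13 full weeks with remainder 2, so 13 more Tuesdays after the first → 14.

14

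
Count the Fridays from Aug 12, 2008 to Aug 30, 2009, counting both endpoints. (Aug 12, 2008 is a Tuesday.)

55

Aug 12, 2008 is a Tuesday; the first Friday on or after it is Aug 15, 2008 (3 days later).
From Aug 15, 2008 to Aug 30, 2009: 138 + 242 = 380 days (rest of 2008, to Aug 30, 2009 in 2009).
380 ÷ 7 = 54 full weeks with remainder 2, so 54 more Fridays after the first → 55.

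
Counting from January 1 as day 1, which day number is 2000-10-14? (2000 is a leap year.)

288

Days in months before October: 31 + 29 + 31 + 30 + 31 + 30 + 31 + 31 + 30 = 274.
Plus 14 days into October → day 288.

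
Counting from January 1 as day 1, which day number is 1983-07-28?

Days in months before July: 31 + 28 + 31 + 30 + 31 + 30 = 181.
Plus 28 days into July → day 209.

209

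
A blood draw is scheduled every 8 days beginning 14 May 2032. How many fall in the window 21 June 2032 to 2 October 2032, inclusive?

13

Occurrences land 8·i days after 14 May 2032 for i = 0, 1, 2, …
21 June 2032 is 38 days after the start; 38 ÷ 8 = 4 remainder 6; since the remainder is 6, round up to i = 5. First occurrence in the window: #6 on 23 June 2032 (5×8 = 40 days in).
2 October 2032 is 141 days after the start; 141 ÷ 8 = 17 remainder 5. Last occurrence in the window: #18 on 27 September 2032.
Occurrences #6 through #18: 13 in total.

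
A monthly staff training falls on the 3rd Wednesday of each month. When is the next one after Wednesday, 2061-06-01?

2061-06-15

June 2061 starts on a Wednesday; its first Wednesday is the 1st, so the 3rd Wednesday is the 15th — 2061-06-15.
2061-06-15 is after 2061-06-01, so that is the next one.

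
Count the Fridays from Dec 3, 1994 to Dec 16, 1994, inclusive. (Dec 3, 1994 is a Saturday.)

Dec 3, 1994 is a Saturday; the first Friday on or after it is Dec 9, 1994 (6 days later).
From Dec 9, 1994 to Dec 16, 1994 is 16 − 9 = 7 days.
7 ÷ 7 = 1 full weeks with remainder 0, so 1 more Fridays after the first → 2.

2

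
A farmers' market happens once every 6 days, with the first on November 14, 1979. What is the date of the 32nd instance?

May 18, 1980

The 32nd occurrence is 31 intervals after the first: 31 × 6 = 186 days after November 14, 1979.
November has 30 days — 16 days to the end of November leaves 170.
December has 31 days (139 left).
January has 31 days (108 left).
February has 29 days (79 left).
March has 31 days (48 left).
April has 30 days (18 left).
18 days into May → May 18, 1980.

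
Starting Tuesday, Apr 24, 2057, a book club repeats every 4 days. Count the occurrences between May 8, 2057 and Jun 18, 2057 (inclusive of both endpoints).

10

Occurrences land 4·i days after Apr 24, 2057 for i = 0, 1, 2, …
May 8, 2057 is 14 days after the start; 14 ÷ 4 = 3 remainder 2; since the remainder is 2, round up to i = 4. First occurrence in the window: #5 on May 10, 2057 (4×4 = 16 days in).
Jun 18, 2057 is 55 days after the start; 55 ÷ 4 = 13 remainder 3. Last occurrence in the window: #14 on Jun 15, 2057.
Occurrences #5 through #14: 10 in total.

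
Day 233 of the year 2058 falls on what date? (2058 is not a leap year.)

Aug 21, 2058

Jan has 31 days (233 − 31 = 202 remain).
Feb has 28 days (202 − 28 = 174 remain).
Mar has 31 days (174 − 31 = 143 remain).
Apr has 30 days (143 − 30 = 113 remain).
May has 31 days (113 − 31 = 82 remain).
Jun has 30 days (82 − 30 = 52 remain).
Jul has 31 days (52 − 31 = 21 remain).
21 into Aug → Aug 21.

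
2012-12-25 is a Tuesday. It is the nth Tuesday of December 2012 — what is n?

4th

Day 25 falls in week ⌈25/7⌉ of the month.
Days 1–7 hold the 1st Tuesday, 8–14 the 2nd, 15–21 the 3rd, 22–28 the 4th, 29–31 the 5th.
25 is in the range for the 4th.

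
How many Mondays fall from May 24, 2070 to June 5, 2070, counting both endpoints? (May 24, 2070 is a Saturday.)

May 24, 2070 is a Saturday; the first Monday on or after it is May 26, 2070 (2 days later).
From May 26, 2070 to June 5, 2070: 5 + 5 = 10 days (rest of May, June).
10 ÷ 7 = 1 full weeks with remainder 3, so 1 more Mondays after the first → 2.

2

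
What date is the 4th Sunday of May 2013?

The first Sunday of May 2013 is May 5.
The 4th Sunday is 3 weeks later: 5 + 21 = 26.

26 May 2013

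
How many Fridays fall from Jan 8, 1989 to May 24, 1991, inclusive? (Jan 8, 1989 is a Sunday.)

124

Jan 8, 1989 is a Sunday; the first Friday on or after it is Jan 13, 1989 (5 days later).
From Jan 13, 1989 to May 24, 1991: 352 + 365 + 144 = 861 days (rest of 1989, 1990, to May 24, 1991 in 1991).
861 ÷ 7 = 123 full weeks with remainder 0, so 123 more Fridays after the first → 124.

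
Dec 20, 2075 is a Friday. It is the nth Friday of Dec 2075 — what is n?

Day 20 falls in week ⌈20/7⌉ of the month.
Days 1–7 hold the 1st Friday, 8–14 the 2nd, 15–21 the 3rd, 22–28 the 4th, 29–31 the 5th.
20 is in the range for the 3rd.

3rd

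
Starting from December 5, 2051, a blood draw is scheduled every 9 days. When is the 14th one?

March 31, 2052

The 14th occurrence is 13 intervals after the first: 13 × 9 = 117 days after December 5, 2051.
December has 31 days — 26 days to the end of December leaves 91.
January has 31 days (60 left).
February has 29 days (31 left).
31 days into March → March 31, 2052.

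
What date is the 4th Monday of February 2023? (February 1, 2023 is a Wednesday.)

February 2023 begins on a Wednesday, so the first Monday is February 6 (5 days later).
The 4th Monday is 3 weeks later: 6 + 21 = 27.

27 February 2023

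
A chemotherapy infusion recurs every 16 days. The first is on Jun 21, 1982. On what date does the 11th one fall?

The 11th occurrence is 10 intervals after the first: 10 × 16 = 160 days after Jun 21, 1982.
Jun has 30 days — 9 days to the end of Jun leaves 151.
Jul has 31 days (120 left).
Aug has 31 days (89 left).
Sep has 30 days (59 left).
Oct has 31 days (28 left).
28 days into Nov → Nov 28, 1982.

Nov 28, 1982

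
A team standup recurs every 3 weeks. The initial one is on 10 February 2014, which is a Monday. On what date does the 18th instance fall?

The 18th occurrence is 17 intervals after the first: 17 × 21 = 357 days after 10 February 2014.
February has 28 days — 18 days to the end of February leaves 339.
March has 31 days (308 left).
April has 30 days (278 left).
May has 31 days (247 left).
June has 30 days (217 left).
July has 31 days (186 left).
August has 31 days (155 left).
September has 30 days (125 left).
October has 31 days (94 left).
November has 30 days (64 left).
December has 31 days (33 left).
January has 31 days (2 left).
2 days into February → 2 February 2015.

2 February 2015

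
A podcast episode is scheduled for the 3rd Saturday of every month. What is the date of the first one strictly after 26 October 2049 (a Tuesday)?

20 November 2049

October 2049 starts on a Friday; its first Saturday is the 2nd, so the 3rd Saturday is the 16th — 16 October 2049.
That is not after 26 October 2049, so look at November 2049.
November 2049 starts on a Monday; its first Saturday is the 6th, so the 3rd Saturday is the 20th — 20 November 2049.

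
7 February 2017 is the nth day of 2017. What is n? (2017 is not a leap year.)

Days in months before February: 31 = 31.
Plus 7 days into February → day 38.

38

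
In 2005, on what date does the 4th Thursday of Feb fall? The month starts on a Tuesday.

Feb 24, 2005

Feb 2005 begins on a Tuesday, so the first Thursday is Feb 3 (2 days later).
The 4th Thursday is 3 weeks later: 3 + 21 = 24.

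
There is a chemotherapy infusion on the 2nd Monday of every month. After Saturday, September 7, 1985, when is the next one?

September 1985 starts on a Sunday; its first Monday is the 2nd, so the 2nd Monday is the 9th — September 9, 1985.
September 9, 1985 is after September 7, 1985, so that is the next one.

September 9, 1985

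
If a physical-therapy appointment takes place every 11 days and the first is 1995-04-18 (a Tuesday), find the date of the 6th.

1995-06-12

The 6th occurrence is 5 intervals after the first: 5 × 11 = 55 days after 1995-04-18.
April has 30 days — 12 days to the end of April leaves 43.
May has 31 days (12 left).
12 days into June → 1995-06-12.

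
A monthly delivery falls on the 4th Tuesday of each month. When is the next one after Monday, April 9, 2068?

April 24, 2068

April 2068 starts on a Sunday; its first Tuesday is the 3rd, so the 4th Tuesday is the 24th — April 24, 2068.
April 24, 2068 is after April 9, 2068, so that is the next one.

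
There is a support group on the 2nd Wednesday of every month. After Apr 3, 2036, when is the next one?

Apr 2036 starts on a Tuesday; its first Wednesday is the 2nd, so the 2nd Wednesday is the 9th — Apr 9, 2036.
Apr 9, 2036 is after Apr 3, 2036, so that is the next one.

Apr 9, 2036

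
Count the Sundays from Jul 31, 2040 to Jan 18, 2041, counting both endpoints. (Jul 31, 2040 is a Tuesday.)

Jul 31, 2040 is a Tuesday; the first Sunday on or after it is Aug 5, 2040 (5 days later).
From Aug 5, 2040 to Jan 18, 2041: 26 + 30 + 31 + 30 + 31 + 18 = 166 days (rest of Aug, Sep, Oct, Nov, Dec, Jan).
166 ÷ 7 = 23 full weeks with remainder 5, so 23 more Sundays after the first → 24.

24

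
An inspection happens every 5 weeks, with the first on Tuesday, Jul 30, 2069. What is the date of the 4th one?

Nov 12, 2069

The 4th occurrence is 3 intervals after the first: 3 × 35 = 105 days after Jul 30, 2069.
Jul has 31 days — 1 day to the end of Jul leaves 104.
Aug has 31 days (73 left).
Sep has 30 days (43 left).
Oct has 31 days (12 left).
12 days into Nov → Nov 12, 2069.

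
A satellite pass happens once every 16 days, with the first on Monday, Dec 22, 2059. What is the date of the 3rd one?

The 3rd occurrence is 2 intervals after the first: 2 × 16 = 32 days after Dec 22, 2059.
Dec has 31 days — 9 days to the end of Dec leaves 23.
23 days into Jan → Jan 23, 2060.

Jan 23, 2060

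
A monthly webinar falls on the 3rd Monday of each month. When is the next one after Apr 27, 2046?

Apr 2046 starts on a Sunday; its first Monday is the 2nd, so the 3rd Monday is the 16th — Apr 16, 2046.
That is not after Apr 27, 2046, so look at May 2046.
May 2046 starts on a Tuesday; its first Monday is the 7th, so the 3rd Monday is the 21st — May 21, 2046.

May 21, 2046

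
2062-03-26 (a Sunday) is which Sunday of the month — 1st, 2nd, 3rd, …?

Day 26 falls in week ⌈26/7⌉ of the month.
Days 1–7 hold the 1st Sunday, 8–14 the 2nd, 15–21 the 3rd, 22–28 the 4th, 29–31 the 5th.
26 is in the range for the 4th.

4th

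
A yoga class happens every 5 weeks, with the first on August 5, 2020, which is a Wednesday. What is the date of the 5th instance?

December 23, 2020

The 5th occurrence is 4 intervals after the first: 4 × 35 = 140 days after August 5, 2020.
August has 31 days — 26 days to the end of August leaves 114.
September has 30 days (84 left).
October has 31 days (53 left).
November has 30 days (23 left).
23 days into December → December 23, 2020.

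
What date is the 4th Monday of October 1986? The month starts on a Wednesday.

October 1986 begins on a Wednesday, so the first Monday is October 6 (5 days later).
The 4th Monday is 3 weeks later: 6 + 21 = 27.

October 27, 1986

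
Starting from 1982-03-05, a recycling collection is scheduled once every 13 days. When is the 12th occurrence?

The 12th occurrence is 11 intervals after the first: 11 × 13 = 143 days after 1982-03-05.
March has 31 days — 26 days to the end of March leaves 117.
April has 30 days (87 left).
May has 31 days (56 left).
June has 30 days (26 left).
26 days into July → 1982-07-26.

1982-07-26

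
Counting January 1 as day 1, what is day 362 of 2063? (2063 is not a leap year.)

December 28, 2063

January has 31 days (362 − 31 = 331 remain).
February has 28 days (331 − 28 = 303 remain).
March has 31 days (303 − 31 = 272 remain).
April has 30 days (272 − 30 = 242 remain).
May has 31 days (242 − 31 = 211 remain).
June has 30 days (211 − 30 = 181 remain).
July has 31 days (181 − 31 = 150 remain).
August has 31 days (150 − 31 = 119 remain).
September has 30 days (119 − 30 = 89 remain).
October has 31 days (89 − 31 = 58 remain).
November has 30 days (58 − 30 = 28 remain).
28 into December → December 28.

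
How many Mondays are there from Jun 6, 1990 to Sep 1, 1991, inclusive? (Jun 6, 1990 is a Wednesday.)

Jun 6, 1990 is a Wednesday; the first Monday on or after it is Jun 11, 1990 (5 days later).
From Jun 11, 1990 to Sep 1, 1991: 203 + 244 = 447 days (rest of 1990, to Sep 1, 1991 in 1991).
447 ÷ 7 = 63 full weeks with remainder 6, so 63 more Mondays after the first → 64.

64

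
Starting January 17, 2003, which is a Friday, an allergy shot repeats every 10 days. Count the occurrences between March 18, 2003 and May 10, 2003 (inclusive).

Occurrences land 10·i days after January 17, 2003 for i = 0, 1, 2, …
March 18, 2003 is 60 days after the start; 60 ÷ 10 = 6 remainder 0. First occurrence in the window: #7 on March 18, 2003 (6×10 = 60 days in).
May 10, 2003 is 113 days after the start; 113 ÷ 10 = 11 remainder 3. Last occurrence in the window: #12 on May 7, 2003.
Occurrences #7 through #12: 6 in total.

6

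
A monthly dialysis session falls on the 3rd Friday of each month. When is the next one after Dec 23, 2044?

Dec 2044 starts on a Thursday; its first Friday is the 2nd, so the 3rd Friday is the 16th — Dec 16, 2044.
That is not after Dec 23, 2044, so look at Jan 2045.
Jan 2045 starts on a Sunday; its first Friday is the 6th, so the 3rd Friday is the 20th — Jan 20, 2045.

Jan 20, 2045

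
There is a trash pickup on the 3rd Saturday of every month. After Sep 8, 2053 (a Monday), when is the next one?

Sep 20, 2053

Sep 2053 starts on a Monday; its first Saturday is the 6th, so the 3rd Saturday is the 20th — Sep 20, 2053.
Sep 20, 2053 is after Sep 8, 2053, so that is the next one.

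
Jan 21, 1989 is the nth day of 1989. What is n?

21

Plus 21 days into Jan → day 21.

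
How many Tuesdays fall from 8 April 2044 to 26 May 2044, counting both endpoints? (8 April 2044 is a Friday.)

8 April 2044 is a Friday; the first Tuesday on or after it is 12 April 2044 (4 days later).
From 12 April 2044 to 26 May 2044: 18 + 26 = 44 days (rest of April, May).
44 ÷ 7 = 6 full weeks with remainder 2, so 6 more Tuesdays after the first → 7.

7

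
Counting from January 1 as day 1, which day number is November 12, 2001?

316

Days in months before November: 31 + 28 + 31 + 30 + 31 + 30 + 31 + 31 + 30 + 31 = 304.
Plus 12 days into November → day 316.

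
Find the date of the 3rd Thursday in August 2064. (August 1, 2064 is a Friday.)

August 2064 begins on a Friday, so the first Thursday is August 7 (6 days later).
The 3rd Thursday is 2 weeks later: 7 + 14 = 21.

August 21, 2064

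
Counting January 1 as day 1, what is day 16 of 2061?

16 into Jan → Jan 16.

Jan 16, 2061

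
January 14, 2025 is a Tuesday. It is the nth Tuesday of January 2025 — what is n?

2nd

Day 14 falls in week ⌈14/7⌉ of the month.
Days 1–7 hold the 1st Tuesday, 8–14 the 2nd, 15–21 the 3rd, 22–28 the 4th, 29–31 the 5th.
14 is in the range for the 2nd.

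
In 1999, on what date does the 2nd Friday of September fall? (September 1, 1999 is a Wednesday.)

September 1999 begins on a Wednesday, so the first Friday is September 3 (2 days later).
The 2nd Friday is 1 weeks later: 3 + 7 = 10.

10 September 1999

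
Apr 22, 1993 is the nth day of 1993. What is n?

112

Days in months before Apr: 31 + 28 + 31 = 90.
Plus 22 days into Apr → day 112.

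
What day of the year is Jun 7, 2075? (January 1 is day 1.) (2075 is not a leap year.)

158

Days in months before Jun: 31 + 28 + 31 + 30 + 31 = 151.
Plus 7 days into Jun → day 158.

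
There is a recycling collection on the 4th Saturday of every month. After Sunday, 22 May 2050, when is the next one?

May 2050 starts on a Sunday; its first Saturday is the 7th, so the 4th Saturday is the 28th — 28 May 2050.
28 May 2050 is after 22 May 2050, so that is the next one.

28 May 2050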